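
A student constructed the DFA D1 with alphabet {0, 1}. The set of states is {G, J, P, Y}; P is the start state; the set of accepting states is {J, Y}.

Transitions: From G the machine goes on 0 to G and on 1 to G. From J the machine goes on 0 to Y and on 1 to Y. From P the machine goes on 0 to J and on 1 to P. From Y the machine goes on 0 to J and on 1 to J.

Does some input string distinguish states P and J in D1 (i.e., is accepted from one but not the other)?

Yes

States {G} cannot be reached from the start state, so discard them.
Start with accepting vs non-accepting: {J,Y} | {P}.
Stable partition: {J,Y} | {P} — 2 equivalence classes.
P and J end up in different blocks, so they are distinguishable. For instance, the string 'ε' is accepted from only J.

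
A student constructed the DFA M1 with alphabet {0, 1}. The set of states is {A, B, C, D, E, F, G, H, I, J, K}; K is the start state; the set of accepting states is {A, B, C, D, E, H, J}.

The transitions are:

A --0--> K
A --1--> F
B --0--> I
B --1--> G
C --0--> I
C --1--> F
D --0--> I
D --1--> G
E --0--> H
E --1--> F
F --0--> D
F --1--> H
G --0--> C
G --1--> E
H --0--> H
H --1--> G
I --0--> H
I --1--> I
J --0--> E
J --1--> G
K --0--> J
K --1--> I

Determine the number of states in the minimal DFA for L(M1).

First remove the unreachable states {A,B}; 9 states remain.
Start with accepting vs non-accepting: {C,D,E,H,J} | {F,G,I,K}.
On input 0, block {C,D,E,H,J} splits into {E,H,J} and {C,D}.
Refine {F,G,I,K} on symbol 0: members go to different blocks, giving {F,G} and {I,K}.
No further refinement is possible. Final partition (4 blocks): {E,H,J} | {F,G} | {C,D} | {I,K}.

4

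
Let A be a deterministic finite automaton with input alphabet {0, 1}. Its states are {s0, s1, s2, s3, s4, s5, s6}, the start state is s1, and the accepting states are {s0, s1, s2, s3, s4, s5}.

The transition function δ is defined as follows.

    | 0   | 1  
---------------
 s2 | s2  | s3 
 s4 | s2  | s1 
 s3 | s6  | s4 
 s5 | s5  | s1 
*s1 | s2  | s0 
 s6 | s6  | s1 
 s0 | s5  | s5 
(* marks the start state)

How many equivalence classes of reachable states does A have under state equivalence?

Start with accepting vs non-accepting: {s0,s1,s2,s3,s4,s5} | {s6}.
Refine {s0,s1,s2,s3,s4,s5} on symbol 0: members go to different blocks, giving {s0,s1,s2,s4,s5} and {s3}.
Refine {s0,s1,s2,s4,s5} on symbol 1: members go to different blocks, giving {s0,s1,s4,s5} and {s2}.
Split {s0,s1,s4,s5} by δ(·,0) → {s0,s5} and {s1,s4}.
On input 1, block {s0,s5} splits into {s0} and {s5}.
Refine {s1,s4} on symbol 1: members go to different blocks, giving {s1} and {s4}.
No further refinement is possible. Final partition (7 blocks): {s0} | {s6} | {s3} | {s2} | {s1} | {s5} | {s4}.

7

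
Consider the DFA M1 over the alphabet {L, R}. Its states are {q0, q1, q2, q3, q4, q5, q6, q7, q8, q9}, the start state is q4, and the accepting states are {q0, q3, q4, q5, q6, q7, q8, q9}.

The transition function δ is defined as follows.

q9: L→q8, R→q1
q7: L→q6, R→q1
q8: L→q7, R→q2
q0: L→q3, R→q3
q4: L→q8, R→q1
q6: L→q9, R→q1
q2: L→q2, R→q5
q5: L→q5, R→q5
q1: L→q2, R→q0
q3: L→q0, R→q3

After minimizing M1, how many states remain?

Start with accepting vs non-accepting: {q0,q3,q4,q5,q6,q7,q8,q9} | {q1,q2}.
Split {q0,q3,q4,q5,q6,q7,q8,q9} by δ(·,R) → {q4,q6,q7,q8,q9} and {q0,q3,q5}.
Stable partition: {q4,q6,q7,q8,q9} | {q1,q2} | {q0,q3,q5} — 3 equivalence classes.

3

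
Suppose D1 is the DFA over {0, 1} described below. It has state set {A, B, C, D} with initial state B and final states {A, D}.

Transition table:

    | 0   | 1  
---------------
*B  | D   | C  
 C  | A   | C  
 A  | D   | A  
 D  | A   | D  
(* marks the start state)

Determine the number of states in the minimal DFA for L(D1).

Every state is reachable, so we keep all 4.
Start with accepting vs non-accepting: {A,D} | {B,C}.
No further refinement is possible. Final partition (2 blocks): {A,D} | {B,C}.

2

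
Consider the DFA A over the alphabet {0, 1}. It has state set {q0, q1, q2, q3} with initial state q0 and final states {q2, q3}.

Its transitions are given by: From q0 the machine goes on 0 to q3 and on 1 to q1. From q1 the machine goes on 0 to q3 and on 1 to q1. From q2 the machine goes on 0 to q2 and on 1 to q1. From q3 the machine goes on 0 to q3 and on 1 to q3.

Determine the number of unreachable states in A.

1

No path from q0 leads to q2; the other 3 states are all reachable.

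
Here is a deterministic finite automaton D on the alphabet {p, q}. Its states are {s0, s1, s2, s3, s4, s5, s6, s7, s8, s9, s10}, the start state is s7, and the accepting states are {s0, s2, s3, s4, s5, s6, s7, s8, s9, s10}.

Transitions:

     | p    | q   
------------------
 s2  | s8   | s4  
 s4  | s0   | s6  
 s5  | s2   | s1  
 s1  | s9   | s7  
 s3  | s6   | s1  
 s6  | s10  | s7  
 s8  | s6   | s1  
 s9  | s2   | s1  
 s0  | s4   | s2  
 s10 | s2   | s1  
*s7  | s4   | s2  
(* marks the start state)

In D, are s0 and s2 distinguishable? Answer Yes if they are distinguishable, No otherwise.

First remove the unreachable states {s3,s5}; 9 states remain.
Start with accepting vs non-accepting: {s0,s2,s4,s6,s7,s8,s9,s10} | {s1}.
Refine {s0,s2,s4,s6,s7,s8,s9,s10} on symbol q: members go to different blocks, giving {s0,s2,s4,s6,s7} and {s8,s9,s10}.
On input p, block {s0,s2,s4,s6,s7} splits into {s0,s4,s7} and {s2,s6}.
The partition is now stable with 4 blocks: {s0,s4,s7} | {s1} | {s8,s9,s10} | {s2,s6}.
s0 and s2 end up in different blocks, so they are distinguishable. For instance, the string 'pq' is accepted from only s0.

Yes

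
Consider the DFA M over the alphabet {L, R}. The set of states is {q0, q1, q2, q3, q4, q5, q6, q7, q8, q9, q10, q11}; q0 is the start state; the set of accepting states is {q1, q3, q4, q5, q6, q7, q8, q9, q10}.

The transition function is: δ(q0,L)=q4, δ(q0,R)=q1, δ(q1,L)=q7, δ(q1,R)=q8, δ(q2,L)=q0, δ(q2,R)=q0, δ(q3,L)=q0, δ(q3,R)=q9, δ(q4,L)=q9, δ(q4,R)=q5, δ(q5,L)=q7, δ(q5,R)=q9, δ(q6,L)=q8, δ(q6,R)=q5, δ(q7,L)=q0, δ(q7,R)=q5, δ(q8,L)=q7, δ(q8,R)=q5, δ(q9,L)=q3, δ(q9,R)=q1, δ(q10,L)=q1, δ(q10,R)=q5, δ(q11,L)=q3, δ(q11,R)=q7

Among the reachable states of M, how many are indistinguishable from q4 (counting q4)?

1

First remove the unreachable states {q2,q6,q10,q11}; 8 states remain.
Initial partition by acceptance: {q1,q3,q4,q5,q7,q8,q9} | {q0}.
Split {q1,q3,q4,q5,q7,q8,q9} by δ(·,L) → {q1,q4,q5,q8,q9} and {q3,q7}.
Refine {q1,q4,q5,q8,q9} on symbol L: members go to different blocks, giving {q1,q5,q8,q9} and {q4}.
Stable partition: {q1,q5,q8,q9} | {q0} | {q3,q7} | {q4} — 4 equivalence classes.
The equivalence class containing q4 is {q4}, of size 1.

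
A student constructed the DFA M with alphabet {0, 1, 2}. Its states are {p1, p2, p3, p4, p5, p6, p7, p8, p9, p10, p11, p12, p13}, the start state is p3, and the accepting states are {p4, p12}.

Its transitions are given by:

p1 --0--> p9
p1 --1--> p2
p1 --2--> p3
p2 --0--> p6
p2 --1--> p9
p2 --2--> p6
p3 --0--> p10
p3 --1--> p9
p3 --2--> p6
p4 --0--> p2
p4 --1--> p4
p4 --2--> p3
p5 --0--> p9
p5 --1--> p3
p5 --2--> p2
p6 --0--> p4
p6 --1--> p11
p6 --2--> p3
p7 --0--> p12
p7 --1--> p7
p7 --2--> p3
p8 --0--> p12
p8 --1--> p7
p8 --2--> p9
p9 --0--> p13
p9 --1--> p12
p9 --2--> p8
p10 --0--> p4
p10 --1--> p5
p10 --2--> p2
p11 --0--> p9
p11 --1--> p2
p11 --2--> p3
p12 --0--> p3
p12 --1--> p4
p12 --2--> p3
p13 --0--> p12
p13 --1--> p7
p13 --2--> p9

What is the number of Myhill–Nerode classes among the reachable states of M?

7

Reachable states from the start: {p2,p3,p4,p5,p6,p7,p8,p9,p10,p11,p12,p13}. Unreachable: {p1} — drop them.
Start with accepting vs non-accepting: {p4,p12} | {p2,p3,p5,p6,p7,p8,p9,p10,p11,p13}.
Split {p2,p3,p5,p6,p7,p8,p9,p10,p11,p13} by δ(·,0) → {p2,p3,p5,p9,p11} and {p6,p7,p8,p10,p13}.
Refine {p2,p3,p5,p9,p11} on symbol 0: members go to different blocks, giving {p2,p3,p9} and {p5,p11}.
Split {p2,p3,p9} by δ(·,1) → {p2,p3} and {p9}.
Refine {p6,p7,p8,p10,p13} on symbol 1: members go to different blocks, giving {p7,p8,p13} and {p6,p10}.
On input 2, block {p7,p8,p13} splits into {p8,p13} and {p7}.
The partition is now stable with 7 blocks: {p4,p12} | {p2,p3} | {p8,p13} | {p5,p11} | {p9} | {p6,p10} | {p7}.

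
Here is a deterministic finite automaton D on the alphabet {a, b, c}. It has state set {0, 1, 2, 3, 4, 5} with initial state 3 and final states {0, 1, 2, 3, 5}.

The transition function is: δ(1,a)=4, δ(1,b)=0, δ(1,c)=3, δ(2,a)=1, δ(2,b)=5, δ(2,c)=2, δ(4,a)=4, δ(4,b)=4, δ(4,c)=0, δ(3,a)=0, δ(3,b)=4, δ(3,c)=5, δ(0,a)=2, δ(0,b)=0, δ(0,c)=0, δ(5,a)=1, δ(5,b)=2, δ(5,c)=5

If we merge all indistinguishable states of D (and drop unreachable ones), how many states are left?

5

Initial partition by acceptance: {0,1,2,3,5} | {4}.
Refine {0,1,2,3,5} on symbol a: members go to different blocks, giving {0,2,3,5} and {1}.
Refine {0,2,3,5} on symbol a: members go to different blocks, giving {0,3} and {2,5}.
On input a, block {0,3} splits into {0} and {3}.
The partition is now stable with 5 blocks: {0} | {4} | {1} | {2,5} | {3}.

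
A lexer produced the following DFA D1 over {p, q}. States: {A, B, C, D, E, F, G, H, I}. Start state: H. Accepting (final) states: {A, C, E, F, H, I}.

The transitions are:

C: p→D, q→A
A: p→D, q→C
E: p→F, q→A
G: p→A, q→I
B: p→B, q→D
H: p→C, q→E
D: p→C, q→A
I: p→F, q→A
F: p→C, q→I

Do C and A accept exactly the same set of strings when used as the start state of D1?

Yes

States {B,G} cannot be reached from the start state, so discard them.
Start with accepting vs non-accepting: {A,C,E,F,H,I} | {D}.
On input p, block {A,C,E,F,H,I} splits into {E,F,H,I} and {A,C}.
On input p, block {E,F,H,I} splits into {E,I} and {F,H}.
Stable partition: {E,I} | {D} | {A,C} | {F,H} — 4 equivalence classes.
C and A lie in the same block of the stable partition, so they are equivalent — no string distinguishes them.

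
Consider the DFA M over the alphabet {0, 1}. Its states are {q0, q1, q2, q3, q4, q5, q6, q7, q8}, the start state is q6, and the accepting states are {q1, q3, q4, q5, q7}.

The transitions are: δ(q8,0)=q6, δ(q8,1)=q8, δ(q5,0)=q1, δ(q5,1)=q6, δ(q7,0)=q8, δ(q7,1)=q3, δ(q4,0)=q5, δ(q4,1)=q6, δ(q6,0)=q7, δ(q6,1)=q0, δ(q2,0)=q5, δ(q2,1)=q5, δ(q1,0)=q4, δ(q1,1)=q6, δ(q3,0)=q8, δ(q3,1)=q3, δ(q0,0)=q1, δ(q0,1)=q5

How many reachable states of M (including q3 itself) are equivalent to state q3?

2

Reachable states from the start: {q0,q1,q3,q4,q5,q6,q7,q8}. Unreachable: {q2} — drop them.
P0 = {q1,q3,q4,q5,q7} | {q0,q6,q8}.
On input 0, block {q1,q3,q4,q5,q7} splits into {q1,q4,q5} and {q3,q7}.
Refine {q0,q6,q8} on symbol 0: members go to different blocks, giving {q0} and {q6} and {q8}.
Stable partition: {q1,q4,q5} | {q0} | {q3,q7} | {q6} | {q8} — 5 equivalence classes.
The equivalence class containing q3 is {q3,q7}, of size 2.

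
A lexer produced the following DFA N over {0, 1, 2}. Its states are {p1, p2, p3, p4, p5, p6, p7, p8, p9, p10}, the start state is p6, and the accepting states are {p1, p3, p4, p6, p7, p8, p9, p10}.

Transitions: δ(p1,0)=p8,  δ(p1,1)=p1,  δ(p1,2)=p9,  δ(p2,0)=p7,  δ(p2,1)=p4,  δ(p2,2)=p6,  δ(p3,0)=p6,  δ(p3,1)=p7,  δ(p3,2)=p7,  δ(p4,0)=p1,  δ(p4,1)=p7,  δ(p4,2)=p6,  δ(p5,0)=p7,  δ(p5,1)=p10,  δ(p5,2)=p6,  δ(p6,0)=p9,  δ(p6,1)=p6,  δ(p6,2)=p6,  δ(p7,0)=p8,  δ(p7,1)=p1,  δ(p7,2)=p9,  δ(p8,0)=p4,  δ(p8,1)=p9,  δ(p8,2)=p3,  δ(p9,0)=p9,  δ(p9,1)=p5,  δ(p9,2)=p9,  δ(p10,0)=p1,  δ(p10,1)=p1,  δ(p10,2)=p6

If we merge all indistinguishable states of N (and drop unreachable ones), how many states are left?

Reachable states from the start: {p1,p3,p4,p5,p6,p7,p8,p9,p10}. Unreachable: {p2} — drop them.
Start with accepting vs non-accepting: {p1,p3,p4,p6,p7,p8,p9,p10} | {p5}.
On input 1, block {p1,p3,p4,p6,p7,p8,p9,p10} splits into {p1,p3,p4,p6,p7,p8,p10} and {p9}.
Refine {p1,p3,p4,p6,p7,p8,p10} on symbol 0: members go to different blocks, giving {p1,p3,p4,p7,p8,p10} and {p6}.
Refine {p1,p3,p4,p7,p8,p10} on symbol 0: members go to different blocks, giving {p1,p4,p7,p8,p10} and {p3}.
Refine {p1,p4,p7,p8,p10} on symbol 1: members go to different blocks, giving {p1,p4,p7,p10} and {p8}.
On input 0, block {p1,p4,p7,p10} splits into {p1,p7} and {p4,p10}.
No further refinement is possible. Final partition (7 blocks): {p1,p7} | {p5} | {p9} | {p6} | {p3} | {p8} | {p4,p10}.

7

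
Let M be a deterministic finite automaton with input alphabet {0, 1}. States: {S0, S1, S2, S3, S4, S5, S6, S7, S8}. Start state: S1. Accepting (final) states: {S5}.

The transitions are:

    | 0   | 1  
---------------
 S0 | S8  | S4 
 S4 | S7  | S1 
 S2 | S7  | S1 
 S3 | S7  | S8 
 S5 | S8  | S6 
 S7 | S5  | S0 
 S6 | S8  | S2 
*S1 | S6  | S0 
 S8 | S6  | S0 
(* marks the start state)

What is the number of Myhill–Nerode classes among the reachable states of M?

5

First remove the unreachable states {S3}; 8 states remain.
Initial partition by acceptance: {S5} | {S0,S1,S2,S4,S6,S7,S8}.
Refine {S0,S1,S2,S4,S6,S7,S8} on symbol 0: members go to different blocks, giving {S0,S1,S2,S4,S6,S8} and {S7}.
Split {S0,S1,S2,S4,S6,S8} by δ(·,0) → {S0,S1,S6,S8} and {S2,S4}.
Refine {S0,S1,S6,S8} on symbol 1: members go to different blocks, giving {S0,S6} and {S1,S8}.
No further refinement is possible. Final partition (5 blocks): {S5} | {S0,S6} | {S7} | {S2,S4} | {S1,S8}.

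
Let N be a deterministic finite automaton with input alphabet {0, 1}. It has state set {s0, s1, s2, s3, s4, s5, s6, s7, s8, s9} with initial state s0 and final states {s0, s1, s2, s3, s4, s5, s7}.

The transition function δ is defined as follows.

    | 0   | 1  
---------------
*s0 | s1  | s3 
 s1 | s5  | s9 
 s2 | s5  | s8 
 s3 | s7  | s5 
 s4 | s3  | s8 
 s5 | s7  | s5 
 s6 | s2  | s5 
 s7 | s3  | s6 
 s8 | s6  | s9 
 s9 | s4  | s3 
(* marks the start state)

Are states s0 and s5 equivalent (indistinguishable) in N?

Yes

Every state is reachable, so we keep all 10.
Start with accepting vs non-accepting: {s0,s1,s2,s3,s4,s5,s7} | {s6,s8,s9}.
Split {s0,s1,s2,s3,s4,s5,s7} by δ(·,1) → {s1,s2,s4,s7} and {s0,s3,s5}.
On input 0, block {s6,s8,s9} splits into {s6,s9} and {s8}.
Refine {s1,s2,s4,s7} on symbol 1: members go to different blocks, giving {s1,s7} and {s2,s4}.
No further refinement is possible. Final partition (5 blocks): {s1,s7} | {s6,s9} | {s0,s3,s5} | {s8} | {s2,s4}.
s0 and s5 lie in the same block of the stable partition, so they are equivalent — no string distinguishes them.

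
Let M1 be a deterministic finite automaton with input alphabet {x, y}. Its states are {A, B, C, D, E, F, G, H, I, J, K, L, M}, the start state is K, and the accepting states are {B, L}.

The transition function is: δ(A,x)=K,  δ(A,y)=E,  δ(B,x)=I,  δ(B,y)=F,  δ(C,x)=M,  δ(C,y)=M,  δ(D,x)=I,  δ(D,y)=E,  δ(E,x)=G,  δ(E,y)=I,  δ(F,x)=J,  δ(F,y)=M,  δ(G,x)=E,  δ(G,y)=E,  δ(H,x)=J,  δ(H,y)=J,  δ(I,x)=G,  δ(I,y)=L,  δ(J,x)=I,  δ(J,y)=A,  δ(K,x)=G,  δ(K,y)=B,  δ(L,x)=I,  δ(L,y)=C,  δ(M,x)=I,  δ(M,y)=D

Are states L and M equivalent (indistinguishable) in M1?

No

States {H} cannot be reached from the start state, so discard them.
P0 = {B,L} | {A,C,D,E,F,G,I,J,K,M}.
Refine {A,C,D,E,F,G,I,J,K,M} on symbol y: members go to different blocks, giving {A,C,D,E,F,G,J,M} and {I,K}.
Refine {A,C,D,E,F,G,J,M} on symbol x: members go to different blocks, giving {A,D,J,M} and {C,E,F,G}.
On input y, block {A,D,J,M} splits into {A,D} and {J,M}.
On input x, block {C,E,F,G} splits into {C,F} and {E,G}.
Split {E,G} by δ(·,y) → {E} and {G}.
The partition is now stable with 7 blocks: {B,L} | {A,D} | {I,K} | {C,F} | {J,M} | {E} | {G}.
L and M end up in different blocks, so they are distinguishable. For instance, the string 'ε' is accepted from only L.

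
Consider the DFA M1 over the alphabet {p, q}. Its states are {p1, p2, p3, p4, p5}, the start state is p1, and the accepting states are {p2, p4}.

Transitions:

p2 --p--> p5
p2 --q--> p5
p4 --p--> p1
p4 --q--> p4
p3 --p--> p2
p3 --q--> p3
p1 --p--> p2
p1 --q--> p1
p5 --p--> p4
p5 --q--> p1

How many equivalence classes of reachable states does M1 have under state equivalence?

First remove the unreachable states {p3}; 4 states remain.
Initial partition by acceptance: {p2,p4} | {p1,p5}.
On input q, block {p2,p4} splits into {p2} and {p4}.
Split {p1,p5} by δ(·,p) → {p1} and {p5}.
The partition is now stable with 4 blocks: {p2} | {p1} | {p4} | {p5}.

4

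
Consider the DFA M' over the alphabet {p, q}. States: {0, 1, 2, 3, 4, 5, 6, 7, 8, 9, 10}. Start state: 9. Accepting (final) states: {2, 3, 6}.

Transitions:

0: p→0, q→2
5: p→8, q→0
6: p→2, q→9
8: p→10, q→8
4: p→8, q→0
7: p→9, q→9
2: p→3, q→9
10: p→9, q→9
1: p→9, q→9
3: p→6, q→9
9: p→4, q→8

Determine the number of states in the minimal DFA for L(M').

6

First remove the unreachable states {1,5,7}; 8 states remain.
Start with accepting vs non-accepting: {2,3,6} | {0,4,8,9,10}.
On input q, block {0,4,8,9,10} splits into {4,8,9,10} and {0}.
On input q, block {4,8,9,10} splits into {8,9,10} and {4}.
On input p, block {8,9,10} splits into {8,10} and {9}.
Refine {8,10} on symbol p: members go to different blocks, giving {8} and {10}.
Stable partition: {2,3,6} | {8} | {0} | {4} | {9} | {10} — 6 equivalence classes.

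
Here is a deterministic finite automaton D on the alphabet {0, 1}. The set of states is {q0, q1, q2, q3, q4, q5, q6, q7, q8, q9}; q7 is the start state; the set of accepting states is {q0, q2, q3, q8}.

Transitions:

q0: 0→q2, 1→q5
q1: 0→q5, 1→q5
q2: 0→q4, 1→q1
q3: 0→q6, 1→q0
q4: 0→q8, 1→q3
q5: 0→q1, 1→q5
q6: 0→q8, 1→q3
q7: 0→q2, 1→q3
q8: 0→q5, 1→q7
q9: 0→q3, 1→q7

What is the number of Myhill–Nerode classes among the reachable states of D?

7

First remove the unreachable states {q9}; 9 states remain.
Initial partition by acceptance: {q0,q2,q3,q8} | {q1,q4,q5,q6,q7}.
On input 0, block {q0,q2,q3,q8} splits into {q2,q3,q8} and {q0}.
On input 1, block {q2,q3,q8} splits into {q2,q8} and {q3}.
Split {q1,q4,q5,q6,q7} by δ(·,0) → {q4,q6,q7} and {q1,q5}.
Split {q2,q8} by δ(·,0) → {q2} and {q8}.
On input 0, block {q4,q6,q7} splits into {q4,q6} and {q7}.
No further refinement is possible. Final partition (7 blocks): {q2} | {q4,q6} | {q0} | {q3} | {q1,q5} | {q8} | {q7}.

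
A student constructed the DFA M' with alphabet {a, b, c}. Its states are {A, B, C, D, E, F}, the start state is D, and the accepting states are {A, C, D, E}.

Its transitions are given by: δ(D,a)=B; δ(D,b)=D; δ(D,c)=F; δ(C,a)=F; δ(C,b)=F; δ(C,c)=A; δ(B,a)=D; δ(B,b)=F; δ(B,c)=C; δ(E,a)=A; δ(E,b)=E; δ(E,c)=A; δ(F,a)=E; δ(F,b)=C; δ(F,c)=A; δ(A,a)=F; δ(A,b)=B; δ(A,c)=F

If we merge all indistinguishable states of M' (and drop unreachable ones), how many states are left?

6

All states are reachable from the start state.
P0 = {A,C,D,E} | {B,F}.
On input a, block {A,C,D,E} splits into {A,C,D} and {E}.
On input b, block {A,C,D} splits into {A,C} and {D}.
Split {A,C} by δ(·,c) → {A} and {C}.
Split {B,F} by δ(·,a) → {B} and {F}.
The partition is now stable with 6 blocks: {A} | {B} | {E} | {D} | {C} | {F}.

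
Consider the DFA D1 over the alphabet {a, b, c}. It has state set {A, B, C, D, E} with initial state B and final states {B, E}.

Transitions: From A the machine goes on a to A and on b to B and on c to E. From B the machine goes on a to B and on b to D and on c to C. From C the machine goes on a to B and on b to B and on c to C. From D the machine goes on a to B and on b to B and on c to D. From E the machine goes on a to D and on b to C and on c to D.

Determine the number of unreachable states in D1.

Starting at B and following transitions, the reachable set is {B, C, D}. That leaves A, E unreachable — 2 in total.

2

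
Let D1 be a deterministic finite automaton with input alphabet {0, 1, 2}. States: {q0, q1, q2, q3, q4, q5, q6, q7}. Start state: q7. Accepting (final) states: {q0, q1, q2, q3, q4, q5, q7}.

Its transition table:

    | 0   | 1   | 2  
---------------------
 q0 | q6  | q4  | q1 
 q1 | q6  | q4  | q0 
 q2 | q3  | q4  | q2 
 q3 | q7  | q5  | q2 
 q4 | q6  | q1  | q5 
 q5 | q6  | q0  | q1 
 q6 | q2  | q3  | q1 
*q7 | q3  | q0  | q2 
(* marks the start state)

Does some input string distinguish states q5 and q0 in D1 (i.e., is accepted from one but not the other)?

Every state is reachable, so we keep all 8.
Start with accepting vs non-accepting: {q0,q1,q2,q3,q4,q5,q7} | {q6}.
Refine {q0,q1,q2,q3,q4,q5,q7} on symbol 0: members go to different blocks, giving {q0,q1,q4,q5} and {q2,q3,q7}.
Stable partition: {q0,q1,q4,q5} | {q6} | {q2,q3,q7} — 3 equivalence classes.
q5 and q0 lie in the same block of the stable partition, so they are equivalent — no string distinguishes them.

No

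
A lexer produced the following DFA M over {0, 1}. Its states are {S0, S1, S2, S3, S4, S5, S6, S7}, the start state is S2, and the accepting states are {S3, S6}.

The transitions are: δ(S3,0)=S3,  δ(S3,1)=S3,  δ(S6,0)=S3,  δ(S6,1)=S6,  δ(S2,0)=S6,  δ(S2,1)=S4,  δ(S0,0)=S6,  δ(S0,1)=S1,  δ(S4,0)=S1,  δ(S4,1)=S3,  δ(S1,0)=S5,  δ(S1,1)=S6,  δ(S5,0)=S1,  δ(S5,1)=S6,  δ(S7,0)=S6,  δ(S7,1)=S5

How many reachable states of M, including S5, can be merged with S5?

States {S0,S7} cannot be reached from the start state, so discard them.
Initial partition by acceptance: {S3,S6} | {S1,S2,S4,S5}.
Refine {S1,S2,S4,S5} on symbol 0: members go to different blocks, giving {S1,S4,S5} and {S2}.
Stable partition: {S3,S6} | {S1,S4,S5} | {S2} — 3 equivalence classes.
The equivalence class containing S5 is {S1,S4,S5}, of size 3.

3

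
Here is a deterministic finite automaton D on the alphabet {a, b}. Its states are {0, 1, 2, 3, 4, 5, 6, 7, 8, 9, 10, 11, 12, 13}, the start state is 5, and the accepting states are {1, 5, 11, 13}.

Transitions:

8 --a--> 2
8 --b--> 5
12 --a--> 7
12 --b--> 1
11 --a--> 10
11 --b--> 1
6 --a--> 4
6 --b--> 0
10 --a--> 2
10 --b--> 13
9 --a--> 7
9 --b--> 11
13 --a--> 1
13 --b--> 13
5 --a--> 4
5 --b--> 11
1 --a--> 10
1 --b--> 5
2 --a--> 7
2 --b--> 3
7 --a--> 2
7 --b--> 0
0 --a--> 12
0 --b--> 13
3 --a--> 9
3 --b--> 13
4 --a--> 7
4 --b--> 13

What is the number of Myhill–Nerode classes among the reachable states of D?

6

First remove the unreachable states {6,8}; 12 states remain.
Start with accepting vs non-accepting: {1,5,11,13} | {0,2,3,4,7,9,10,12}.
On input a, block {1,5,11,13} splits into {1,5,11} and {13}.
On input b, block {0,2,3,4,7,9,10,12} splits into {0,3,4,10} and {2,7} and {9,12}.
Refine {0,3,4,10} on symbol a: members go to different blocks, giving {0,3} and {4,10}.
The partition is now stable with 6 blocks: {1,5,11} | {0,3} | {13} | {2,7} | {9,12} | {4,10}.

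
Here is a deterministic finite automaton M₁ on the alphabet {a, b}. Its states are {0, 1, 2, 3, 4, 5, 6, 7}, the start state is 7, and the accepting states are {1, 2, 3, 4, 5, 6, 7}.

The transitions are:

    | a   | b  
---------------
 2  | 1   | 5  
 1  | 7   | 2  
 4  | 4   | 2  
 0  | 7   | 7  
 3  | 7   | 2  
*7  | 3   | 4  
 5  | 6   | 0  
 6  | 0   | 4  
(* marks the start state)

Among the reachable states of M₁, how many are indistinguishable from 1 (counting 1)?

All states are reachable from the start state.
Start with accepting vs non-accepting: {1,2,3,4,5,6,7} | {0}.
Refine {1,2,3,4,5,6,7} on symbol a: members go to different blocks, giving {1,2,3,4,5,7} and {6}.
Refine {1,2,3,4,5,7} on symbol a: members go to different blocks, giving {1,2,3,4,7} and {5}.
Refine {1,2,3,4,7} on symbol b: members go to different blocks, giving {1,3,4,7} and {2}.
On input b, block {1,3,4,7} splits into {1,3,4} and {7}.
Refine {1,3,4} on symbol a: members go to different blocks, giving {1,3} and {4}.
No further refinement is possible. Final partition (7 blocks): {1,3} | {0} | {6} | {5} | {2} | {7} | {4}.
The equivalence class containing 1 is {1,3}, of size 2.

2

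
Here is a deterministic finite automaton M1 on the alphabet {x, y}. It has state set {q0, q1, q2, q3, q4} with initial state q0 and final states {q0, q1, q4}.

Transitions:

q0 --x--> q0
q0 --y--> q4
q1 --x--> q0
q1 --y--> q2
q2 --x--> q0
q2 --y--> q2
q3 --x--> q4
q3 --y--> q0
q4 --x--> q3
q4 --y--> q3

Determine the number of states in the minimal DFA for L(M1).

First remove the unreachable states {q1,q2}; 3 states remain.
P0 = {q0,q4} | {q3}.
Split {q0,q4} by δ(·,x) → {q0} and {q4}.
The partition is now stable with 3 blocks: {q0} | {q3} | {q4}.

3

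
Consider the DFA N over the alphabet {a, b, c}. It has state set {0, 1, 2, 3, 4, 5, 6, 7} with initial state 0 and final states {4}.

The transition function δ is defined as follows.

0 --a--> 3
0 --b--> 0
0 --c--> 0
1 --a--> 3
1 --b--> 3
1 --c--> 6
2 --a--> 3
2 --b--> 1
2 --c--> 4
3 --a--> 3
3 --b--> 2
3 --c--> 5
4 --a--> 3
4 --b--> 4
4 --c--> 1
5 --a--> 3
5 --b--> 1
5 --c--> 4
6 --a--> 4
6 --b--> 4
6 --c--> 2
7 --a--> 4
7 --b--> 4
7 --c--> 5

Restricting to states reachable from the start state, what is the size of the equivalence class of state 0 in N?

States {7} cannot be reached from the start state, so discard them.
P0 = {4} | {0,1,2,3,5,6}.
On input a, block {0,1,2,3,5,6} splits into {0,1,2,3,5} and {6}.
Split {0,1,2,3,5} by δ(·,c) → {0,3} and {2,5} and {1}.
Refine {0,3} on symbol b: members go to different blocks, giving {0} and {3}.
Stable partition: {4} | {0} | {6} | {2,5} | {1} | {3} — 6 equivalence classes.
State 0 belongs to the block {0}, which has 1 states.

1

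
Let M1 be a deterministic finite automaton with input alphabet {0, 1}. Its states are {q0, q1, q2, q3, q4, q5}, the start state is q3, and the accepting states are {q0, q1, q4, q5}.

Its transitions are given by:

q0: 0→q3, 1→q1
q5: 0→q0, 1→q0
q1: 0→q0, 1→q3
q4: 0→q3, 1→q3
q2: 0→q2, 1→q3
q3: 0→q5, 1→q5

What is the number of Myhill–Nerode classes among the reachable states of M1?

4

First remove the unreachable states {q2,q4}; 4 states remain.
Start with accepting vs non-accepting: {q0,q1,q5} | {q3}.
Refine {q0,q1,q5} on symbol 0: members go to different blocks, giving {q1,q5} and {q0}.
On input 1, block {q1,q5} splits into {q1} and {q5}.
Stable partition: {q1} | {q3} | {q0} | {q5} — 4 equivalence classes.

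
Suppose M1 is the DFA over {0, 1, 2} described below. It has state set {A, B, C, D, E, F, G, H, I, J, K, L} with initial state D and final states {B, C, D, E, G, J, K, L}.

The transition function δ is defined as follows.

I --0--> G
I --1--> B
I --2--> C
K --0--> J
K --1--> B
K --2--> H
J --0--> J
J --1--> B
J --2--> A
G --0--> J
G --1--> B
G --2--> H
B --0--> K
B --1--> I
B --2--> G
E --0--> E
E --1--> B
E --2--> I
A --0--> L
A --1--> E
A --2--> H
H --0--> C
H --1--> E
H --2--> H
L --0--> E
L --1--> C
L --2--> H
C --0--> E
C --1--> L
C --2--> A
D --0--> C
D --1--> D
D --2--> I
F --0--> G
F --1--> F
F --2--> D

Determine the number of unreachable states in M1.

1

Starting at D and following transitions, the reachable set is {A, B, C, D, E, G, H, I, J, K, L}. That leaves F unreachable — 1 in total.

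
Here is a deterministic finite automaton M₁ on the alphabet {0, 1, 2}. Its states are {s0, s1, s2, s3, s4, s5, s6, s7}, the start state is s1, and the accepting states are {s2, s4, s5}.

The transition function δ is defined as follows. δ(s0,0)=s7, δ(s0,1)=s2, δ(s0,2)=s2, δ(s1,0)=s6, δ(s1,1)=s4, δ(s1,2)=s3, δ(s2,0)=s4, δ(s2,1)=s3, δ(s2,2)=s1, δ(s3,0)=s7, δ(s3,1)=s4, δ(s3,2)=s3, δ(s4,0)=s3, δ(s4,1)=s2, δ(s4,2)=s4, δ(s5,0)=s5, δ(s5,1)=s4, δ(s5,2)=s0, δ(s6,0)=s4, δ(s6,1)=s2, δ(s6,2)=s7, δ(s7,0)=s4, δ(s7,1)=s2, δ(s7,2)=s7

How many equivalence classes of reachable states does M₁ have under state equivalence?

4

States {s0,s5} cannot be reached from the start state, so discard them.
Initial partition by acceptance: {s2,s4} | {s1,s3,s6,s7}.
Refine {s2,s4} on symbol 0: members go to different blocks, giving {s2} and {s4}.
Split {s1,s3,s6,s7} by δ(·,0) → {s1,s3} and {s6,s7}.
No further refinement is possible. Final partition (4 blocks): {s2} | {s1,s3} | {s4} | {s6,s7}.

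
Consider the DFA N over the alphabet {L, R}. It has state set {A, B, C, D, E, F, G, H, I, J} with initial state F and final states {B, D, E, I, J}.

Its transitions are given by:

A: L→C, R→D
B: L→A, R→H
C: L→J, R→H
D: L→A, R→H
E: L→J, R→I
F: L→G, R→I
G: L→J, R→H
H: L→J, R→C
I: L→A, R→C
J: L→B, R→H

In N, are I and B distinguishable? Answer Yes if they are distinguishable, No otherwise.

No

States {E} cannot be reached from the start state, so discard them.
Start with accepting vs non-accepting: {B,D,I,J} | {A,C,F,G,H}.
Split {B,D,I,J} by δ(·,L) → {B,D,I} and {J}.
Refine {A,C,F,G,H} on symbol L: members go to different blocks, giving {C,G,H} and {A,F}.
Stable partition: {B,D,I} | {C,G,H} | {J} | {A,F} — 4 equivalence classes.
I and B lie in the same block of the stable partition, so they are equivalent — no string distinguishes them.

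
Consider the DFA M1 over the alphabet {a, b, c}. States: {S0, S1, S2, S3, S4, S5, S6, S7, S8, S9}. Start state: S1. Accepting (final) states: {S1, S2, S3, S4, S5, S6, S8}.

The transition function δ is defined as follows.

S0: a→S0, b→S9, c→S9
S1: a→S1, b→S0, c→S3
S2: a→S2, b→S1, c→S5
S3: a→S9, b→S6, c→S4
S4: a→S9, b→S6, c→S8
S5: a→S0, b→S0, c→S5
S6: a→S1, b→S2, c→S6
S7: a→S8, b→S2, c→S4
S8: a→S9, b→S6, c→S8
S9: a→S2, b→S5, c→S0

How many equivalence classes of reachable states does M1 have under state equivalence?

7

First remove the unreachable states {S7}; 9 states remain.
Start with accepting vs non-accepting: {S1,S2,S3,S4,S5,S6,S8} | {S0,S9}.
Refine {S1,S2,S3,S4,S5,S6,S8} on symbol a: members go to different blocks, giving {S3,S4,S5,S8} and {S1,S2,S6}.
Refine {S3,S4,S5,S8} on symbol b: members go to different blocks, giving {S3,S4,S8} and {S5}.
On input a, block {S0,S9} splits into {S0} and {S9}.
Split {S1,S2,S6} by δ(·,b) → {S2,S6} and {S1}.
On input a, block {S2,S6} splits into {S2} and {S6}.
No further refinement is possible. Final partition (7 blocks): {S3,S4,S8} | {S0} | {S2} | {S5} | {S9} | {S1} | {S6}.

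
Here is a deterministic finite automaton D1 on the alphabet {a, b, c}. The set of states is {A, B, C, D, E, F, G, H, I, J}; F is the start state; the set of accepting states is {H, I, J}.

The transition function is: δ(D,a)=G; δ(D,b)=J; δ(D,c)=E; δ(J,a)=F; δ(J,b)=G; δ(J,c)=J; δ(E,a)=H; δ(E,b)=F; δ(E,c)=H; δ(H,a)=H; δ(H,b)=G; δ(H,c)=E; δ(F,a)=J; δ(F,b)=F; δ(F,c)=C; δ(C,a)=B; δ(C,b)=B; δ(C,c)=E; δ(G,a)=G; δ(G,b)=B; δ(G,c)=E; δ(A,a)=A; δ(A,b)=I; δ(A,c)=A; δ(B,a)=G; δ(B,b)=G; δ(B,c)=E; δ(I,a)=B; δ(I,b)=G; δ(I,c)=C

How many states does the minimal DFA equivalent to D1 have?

First remove the unreachable states {A,D,I}; 7 states remain.
Start with accepting vs non-accepting: {H,J} | {B,C,E,F,G}.
On input a, block {H,J} splits into {H} and {J}.
Refine {B,C,E,F,G} on symbol a: members go to different blocks, giving {B,C,G} and {E} and {F}.
No further refinement is possible. Final partition (5 blocks): {H} | {B,C,G} | {J} | {E} | {F}.

5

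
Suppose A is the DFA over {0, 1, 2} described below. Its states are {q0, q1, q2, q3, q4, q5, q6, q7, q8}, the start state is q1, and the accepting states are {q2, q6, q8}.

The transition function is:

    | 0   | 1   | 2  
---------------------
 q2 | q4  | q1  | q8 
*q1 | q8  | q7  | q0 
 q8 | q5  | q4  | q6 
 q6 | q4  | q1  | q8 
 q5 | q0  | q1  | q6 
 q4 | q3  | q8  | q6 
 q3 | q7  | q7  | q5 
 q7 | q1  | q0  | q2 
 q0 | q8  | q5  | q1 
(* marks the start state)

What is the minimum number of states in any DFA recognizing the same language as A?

6

Every state is reachable, so we keep all 9.
Start with accepting vs non-accepting: {q2,q6,q8} | {q0,q1,q3,q4,q5,q7}.
Split {q0,q1,q3,q4,q5,q7} by δ(·,0) → {q3,q4,q5,q7} and {q0,q1}.
Split {q2,q6,q8} by δ(·,1) → {q2,q6} and {q8}.
Split {q3,q4,q5,q7} by δ(·,0) → {q3,q4} and {q5,q7}.
Split {q3,q4} by δ(·,0) → {q3} and {q4}.
The partition is now stable with 6 blocks: {q2,q6} | {q3} | {q0,q1} | {q8} | {q5,q7} | {q4}.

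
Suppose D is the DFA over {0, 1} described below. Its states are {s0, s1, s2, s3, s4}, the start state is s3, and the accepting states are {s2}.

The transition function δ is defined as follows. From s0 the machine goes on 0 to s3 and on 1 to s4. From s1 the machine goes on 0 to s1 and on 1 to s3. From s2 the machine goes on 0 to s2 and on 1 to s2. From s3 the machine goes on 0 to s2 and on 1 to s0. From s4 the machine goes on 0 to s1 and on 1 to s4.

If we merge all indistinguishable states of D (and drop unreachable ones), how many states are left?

5

Start with accepting vs non-accepting: {s2} | {s0,s1,s3,s4}.
On input 0, block {s0,s1,s3,s4} splits into {s0,s1,s4} and {s3}.
Refine {s0,s1,s4} on symbol 0: members go to different blocks, giving {s1,s4} and {s0}.
On input 1, block {s1,s4} splits into {s1} and {s4}.
The partition is now stable with 5 blocks: {s2} | {s1} | {s3} | {s0} | {s4}.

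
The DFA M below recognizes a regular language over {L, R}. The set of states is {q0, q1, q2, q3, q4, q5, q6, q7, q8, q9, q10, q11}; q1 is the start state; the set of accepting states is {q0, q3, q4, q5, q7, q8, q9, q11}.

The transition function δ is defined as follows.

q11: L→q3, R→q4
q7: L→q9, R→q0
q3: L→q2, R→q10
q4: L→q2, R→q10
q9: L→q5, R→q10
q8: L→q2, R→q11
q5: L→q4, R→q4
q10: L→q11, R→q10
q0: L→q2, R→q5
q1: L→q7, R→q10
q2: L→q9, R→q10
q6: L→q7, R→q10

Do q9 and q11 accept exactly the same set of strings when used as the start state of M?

No

States {q6,q8} cannot be reached from the start state, so discard them.
Start with accepting vs non-accepting: {q0,q3,q4,q5,q7,q9,q11} | {q1,q2,q10}.
Refine {q0,q3,q4,q5,q7,q9,q11} on symbol L: members go to different blocks, giving {q5,q7,q9,q11} and {q0,q3,q4}.
Split {q5,q7,q9,q11} by δ(·,L) → {q5,q11} and {q7,q9}.
On input L, block {q1,q2,q10} splits into {q1,q2} and {q10}.
On input R, block {q0,q3,q4} splits into {q3,q4} and {q0}.
Refine {q7,q9} on symbol L: members go to different blocks, giving {q7} and {q9}.
On input L, block {q1,q2} splits into {q1} and {q2}.
Stable partition: {q5,q11} | {q1} | {q3,q4} | {q7} | {q10} | {q0} | {q9} | {q2} — 8 equivalence classes.
q9 and q11 end up in different blocks, so they are distinguishable. For instance, the string 'R' is accepted from only q11.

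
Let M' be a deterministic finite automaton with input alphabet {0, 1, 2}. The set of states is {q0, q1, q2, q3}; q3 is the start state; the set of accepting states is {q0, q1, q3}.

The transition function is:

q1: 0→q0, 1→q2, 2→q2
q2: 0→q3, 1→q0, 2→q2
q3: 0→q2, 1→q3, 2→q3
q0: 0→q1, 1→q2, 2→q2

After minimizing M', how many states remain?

Every state is reachable, so we keep all 4.
Initial partition by acceptance: {q0,q1,q3} | {q2}.
Split {q0,q1,q3} by δ(·,0) → {q0,q1} and {q3}.
Stable partition: {q0,q1} | {q2} | {q3} — 3 equivalence classes.

3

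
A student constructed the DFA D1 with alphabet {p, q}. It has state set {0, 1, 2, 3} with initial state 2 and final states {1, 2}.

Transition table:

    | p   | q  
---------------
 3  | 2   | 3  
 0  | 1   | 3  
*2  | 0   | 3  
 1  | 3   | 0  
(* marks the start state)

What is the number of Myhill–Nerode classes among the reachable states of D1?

2

All states are reachable from the start state.
P0 = {1,2} | {0,3}.
Stable partition: {1,2} | {0,3} — 2 equivalence classes.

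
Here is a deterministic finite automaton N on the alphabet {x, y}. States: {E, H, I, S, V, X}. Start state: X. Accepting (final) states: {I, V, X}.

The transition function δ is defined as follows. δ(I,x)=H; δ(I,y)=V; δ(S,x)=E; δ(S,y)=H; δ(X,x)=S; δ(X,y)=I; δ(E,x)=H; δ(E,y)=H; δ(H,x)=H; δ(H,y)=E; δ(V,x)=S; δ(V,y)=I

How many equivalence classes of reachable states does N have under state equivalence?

All states are reachable from the start state.
Initial partition by acceptance: {I,V,X} | {E,H,S}.
No further refinement is possible. Final partition (2 blocks): {I,V,X} | {E,H,S}.

2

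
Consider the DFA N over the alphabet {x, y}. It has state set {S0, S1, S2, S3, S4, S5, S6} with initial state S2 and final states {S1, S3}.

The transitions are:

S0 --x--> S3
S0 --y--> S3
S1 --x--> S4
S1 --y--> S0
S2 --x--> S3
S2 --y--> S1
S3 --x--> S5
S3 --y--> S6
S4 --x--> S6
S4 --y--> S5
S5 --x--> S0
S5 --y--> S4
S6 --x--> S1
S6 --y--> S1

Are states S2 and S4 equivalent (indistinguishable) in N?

No

All states are reachable from the start state.
P0 = {S1,S3} | {S0,S2,S4,S5,S6}.
Refine {S0,S2,S4,S5,S6} on symbol x: members go to different blocks, giving {S0,S2,S6} and {S4,S5}.
The partition is now stable with 3 blocks: {S1,S3} | {S0,S2,S6} | {S4,S5}.
S2 and S4 end up in different blocks, so they are distinguishable. For instance, the string 'x' is accepted from only S2.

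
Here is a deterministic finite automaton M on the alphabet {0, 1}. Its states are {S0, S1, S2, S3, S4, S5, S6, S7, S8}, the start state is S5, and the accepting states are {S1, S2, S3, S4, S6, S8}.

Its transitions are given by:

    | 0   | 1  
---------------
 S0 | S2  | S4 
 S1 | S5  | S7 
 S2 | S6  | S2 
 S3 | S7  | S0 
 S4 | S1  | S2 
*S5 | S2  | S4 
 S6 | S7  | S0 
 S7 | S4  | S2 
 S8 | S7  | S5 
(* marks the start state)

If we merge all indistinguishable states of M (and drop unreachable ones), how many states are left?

Reachable states from the start: {S0,S1,S2,S4,S5,S6,S7}. Unreachable: {S3,S8} — drop them.
Initial partition by acceptance: {S1,S2,S4,S6} | {S0,S5,S7}.
On input 0, block {S1,S2,S4,S6} splits into {S1,S6} and {S2,S4}.
The partition is now stable with 3 blocks: {S1,S6} | {S0,S5,S7} | {S2,S4}.

3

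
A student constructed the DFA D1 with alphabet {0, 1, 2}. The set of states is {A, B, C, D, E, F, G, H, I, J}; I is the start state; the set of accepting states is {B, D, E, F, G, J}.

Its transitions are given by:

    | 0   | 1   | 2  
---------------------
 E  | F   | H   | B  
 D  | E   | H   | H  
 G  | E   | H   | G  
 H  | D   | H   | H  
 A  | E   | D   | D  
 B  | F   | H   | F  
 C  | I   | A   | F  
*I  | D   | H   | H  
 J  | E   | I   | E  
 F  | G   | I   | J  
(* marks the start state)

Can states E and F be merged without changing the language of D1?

First remove the unreachable states {A,C}; 8 states remain.
Start with accepting vs non-accepting: {B,D,E,F,G,J} | {H,I}.
Refine {B,D,E,F,G,J} on symbol 2: members go to different blocks, giving {B,E,F,G,J} and {D}.
Stable partition: {B,E,F,G,J} | {H,I} | {D} — 3 equivalence classes.
E and F lie in the same block of the stable partition, so they are equivalent — no string distinguishes them.

Yes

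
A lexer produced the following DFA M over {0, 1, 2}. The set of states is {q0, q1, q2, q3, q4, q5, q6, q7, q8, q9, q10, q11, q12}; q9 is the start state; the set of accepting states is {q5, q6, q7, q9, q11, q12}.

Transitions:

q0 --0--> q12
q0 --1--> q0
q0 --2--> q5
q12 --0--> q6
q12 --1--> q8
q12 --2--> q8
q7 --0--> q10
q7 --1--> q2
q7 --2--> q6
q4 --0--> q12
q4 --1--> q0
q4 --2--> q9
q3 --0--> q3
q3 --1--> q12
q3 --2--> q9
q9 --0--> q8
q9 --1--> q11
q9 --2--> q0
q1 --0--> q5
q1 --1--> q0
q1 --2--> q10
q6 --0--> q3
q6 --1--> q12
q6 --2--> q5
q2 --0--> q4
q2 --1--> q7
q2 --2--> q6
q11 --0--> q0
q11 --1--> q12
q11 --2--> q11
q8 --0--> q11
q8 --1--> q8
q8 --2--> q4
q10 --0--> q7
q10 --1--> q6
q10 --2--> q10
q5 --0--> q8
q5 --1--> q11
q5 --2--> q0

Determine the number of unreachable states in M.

BFS from q9 reaches {q0, q3, q4, q5, q6, q8, q9, q11, q12}; the 4 state(s) q1, q2, q7, q10 are never visited.

4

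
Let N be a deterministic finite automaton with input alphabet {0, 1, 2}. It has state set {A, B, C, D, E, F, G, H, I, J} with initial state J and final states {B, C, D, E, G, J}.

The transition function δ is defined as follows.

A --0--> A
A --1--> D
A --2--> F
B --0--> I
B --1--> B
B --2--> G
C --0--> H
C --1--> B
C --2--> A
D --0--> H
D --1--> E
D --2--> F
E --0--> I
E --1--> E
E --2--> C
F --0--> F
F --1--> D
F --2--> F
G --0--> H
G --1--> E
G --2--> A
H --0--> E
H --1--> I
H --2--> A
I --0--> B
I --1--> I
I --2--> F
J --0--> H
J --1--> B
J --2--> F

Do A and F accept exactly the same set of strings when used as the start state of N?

P0 = {B,C,D,E,G,J} | {A,F,H,I}.
Split {B,C,D,E,G,J} by δ(·,2) → {C,D,G,J} and {B,E}.
Refine {A,F,H,I} on symbol 0: members go to different blocks, giving {A,F} and {H,I}.
No further refinement is possible. Final partition (4 blocks): {C,D,G,J} | {A,F} | {B,E} | {H,I}.
A and F lie in the same block of the stable partition, so they are equivalent — no string distinguishes them.

Yes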